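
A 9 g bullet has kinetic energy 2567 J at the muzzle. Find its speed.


v = sqrt(2*E/m) = sqrt(2*2567/0.009) = 755.3 m/s

755.3 m/s


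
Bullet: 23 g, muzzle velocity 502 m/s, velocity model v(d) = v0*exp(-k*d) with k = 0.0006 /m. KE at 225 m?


v = v0*exp(-k*d) = 502*exp(-0.0006*225) = 438.605 m/s
E = 0.5*m*v^2 = 0.5*0.023*438.605^2 = 2212 J

2212 J


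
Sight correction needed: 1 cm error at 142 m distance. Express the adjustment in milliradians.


1 mrad subtends 1 cm per 10 m of range, so adj = error_cm / (dist_m / 10) = 1 / (142/10) = 0.07042 mrad

0.07042 mrad


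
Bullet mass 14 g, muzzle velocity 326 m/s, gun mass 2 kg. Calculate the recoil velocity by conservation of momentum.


v_recoil = m_p * v_p / m_gun = 0.014 * 326 / 2 = 2.282 m/s

2.282 m/s


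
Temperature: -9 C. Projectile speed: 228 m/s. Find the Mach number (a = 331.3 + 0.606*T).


a = 331.3 + 0.606*(-9) = 325.846 m/s
M = v/a = 228/325.846 = 0.6997

0.6997


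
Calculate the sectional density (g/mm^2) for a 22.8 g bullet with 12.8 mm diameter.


SD = m/d^2 = 22.8/12.8^2 = 0.1392 g/mm^2

0.1392 g/mm^2


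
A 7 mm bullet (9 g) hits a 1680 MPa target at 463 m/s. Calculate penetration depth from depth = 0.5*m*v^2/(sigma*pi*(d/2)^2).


A = pi*(d/2)^2 = pi*(7/2)^2 = 38.4845 mm^2
E = 0.5*m*v^2 = 0.5*0.009*463^2 = 964.66 J
depth = E/(sigma*A) = 964.66 J / (1680 MPa * 38.4845 mm^2) = 964.66/(1680 * 38.4845) m = 0.0149204 m ≈ 14.92 mm

14.92 mm


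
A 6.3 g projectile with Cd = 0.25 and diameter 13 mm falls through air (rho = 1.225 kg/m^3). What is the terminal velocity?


A = pi*(d/2)^2 = pi*(13/2000)^2 = 1.32732e-04 m^2
vt = sqrt(2mg/(Cd*rho*A)) = sqrt(2*0.0063*9.81/(0.25 * 1.225 * 1.32732e-04)) = 55.14 m/s

55.14 m/s


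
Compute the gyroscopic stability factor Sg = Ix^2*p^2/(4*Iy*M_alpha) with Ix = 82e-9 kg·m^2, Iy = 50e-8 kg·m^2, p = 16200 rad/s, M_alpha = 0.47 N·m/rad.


Sg = Ix^2 * p^2 / (4 * Iy * M_alpha) = (82e-9)^2 * 16200^2 / (4 * 50e-8 * 0.47) = 1.877

1.877


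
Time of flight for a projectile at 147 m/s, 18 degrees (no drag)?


T = 2*v0*sin(theta)/g = 2*147*sin(18°)/9.81 = 9.261 s

9.261 s


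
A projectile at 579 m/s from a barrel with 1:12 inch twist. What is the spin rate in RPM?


twist_m = 12*0.0254 = 0.3048 m
spin = v/twist = 579/0.3048 = 1899.606 rev/s
RPM = spin*60 = 1899.606*60 ≈ 113976 RPM

113976 RPM


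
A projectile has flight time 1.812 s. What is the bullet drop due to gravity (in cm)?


drop = 0.5*g*t^2 = 0.5*9.81*1.812^2 = 16.1048 m ≈ 1610 cm

1610 cm


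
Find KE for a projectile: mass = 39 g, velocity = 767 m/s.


E = 0.5*m*v^2 = 0.5*0.039*767^2 = 11472 J

11472 J


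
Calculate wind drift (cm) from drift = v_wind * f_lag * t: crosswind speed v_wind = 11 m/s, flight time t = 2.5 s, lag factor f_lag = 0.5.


drift = v_wind * lag * t = 11 * 0.5 * 2.5 = 13.75 m ≈ 1375 cm

1375 cm


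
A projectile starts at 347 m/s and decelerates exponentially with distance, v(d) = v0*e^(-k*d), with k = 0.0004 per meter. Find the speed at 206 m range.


v = v0*exp(-k*d) = 347*exp(-0.0004*206) = 319.6 m/s

319.6 m/s


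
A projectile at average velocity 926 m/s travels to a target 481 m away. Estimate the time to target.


t = d/v = 481/926 = 0.5194 s

0.5194 s


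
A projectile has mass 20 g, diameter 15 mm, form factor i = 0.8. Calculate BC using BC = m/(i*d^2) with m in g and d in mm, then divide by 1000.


BC = m/(i*d^2*1000) = 20/(0.8 * 15^2 * 1000) = 0.0001111

0.0001111


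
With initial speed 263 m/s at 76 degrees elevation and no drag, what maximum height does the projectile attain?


H = (v0*sin(theta))^2 / (2g) = (263*sin(76°))^2 / (2*9.81) = 3319 m

3319 m


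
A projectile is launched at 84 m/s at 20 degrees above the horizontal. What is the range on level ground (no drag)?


R = v0^2 * sin(2*theta) / g = 84^2 * sin(2*20°) / 9.81 = 462.3 m

462.3 m


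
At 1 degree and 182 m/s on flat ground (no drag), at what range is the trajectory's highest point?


R = v0^2*sin(2*theta)/g = 182^2*sin(2*1°)/9.81 = 117.84 m
apex_dist = R/2 = 117.84/2 = 58.92 m

58.92 m


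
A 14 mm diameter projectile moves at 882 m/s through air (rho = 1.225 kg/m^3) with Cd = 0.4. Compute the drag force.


A = pi*(d/2)^2 = pi*(14/2000)^2 = 1.53938e-04 m^2
Fd = 0.5*Cd*rho*A*v^2 = 0.5*0.4*1.225*1.53938e-04*882^2 = 29.34 N

29.34 N


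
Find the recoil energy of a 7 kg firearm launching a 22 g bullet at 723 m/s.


v_r = m_p*v_p/m_gun = 0.022*723/7 = 2.27229 m/s, E_r = 0.5*m_gun*v_r^2 = 0.5*7*2.27229^2 = 18.07 J

18.07 J


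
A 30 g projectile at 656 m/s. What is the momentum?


p = m*v = 0.03*656 = 19.68 kg·m/s

19.68 kg·m/s


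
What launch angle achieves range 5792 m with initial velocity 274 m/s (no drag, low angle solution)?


sin(2*theta) = R*g/v0^2 = 5792*9.81/274^2 = 0.756827, theta = arcsin(0.756827)/2 = 24.59°

24.59 degrees


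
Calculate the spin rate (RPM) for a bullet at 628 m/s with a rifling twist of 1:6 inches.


twist_m = 6*0.0254 = 0.1524 m
spin = v/twist = 628/0.1524 = 4120.735 rev/s
RPM = spin*60 = 4120.735*60 ≈ 247244 RPM

247244 RPM


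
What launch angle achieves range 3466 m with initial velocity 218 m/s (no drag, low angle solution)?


sin(2*theta) = R*g/v0^2 = 3466*9.81/218^2 = 0.715459, theta = arcsin(0.715459)/2 = 22.84°

22.84 degrees


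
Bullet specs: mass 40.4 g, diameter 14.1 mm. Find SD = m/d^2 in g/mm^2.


SD = m/d^2 = 40.4/14.1^2 = 0.2032 g/mm^2

0.2032 g/mm^2


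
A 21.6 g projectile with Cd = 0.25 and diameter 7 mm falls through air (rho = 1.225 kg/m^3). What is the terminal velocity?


A = pi*(d/2)^2 = pi*(7/2000)^2 = 3.84845e-05 m^2
vt = sqrt(2mg/(Cd*rho*A)) = sqrt(2*0.0216*9.81/(0.25 * 1.225 * 3.84845e-05)) = 189.6 m/s

189.6 m/s


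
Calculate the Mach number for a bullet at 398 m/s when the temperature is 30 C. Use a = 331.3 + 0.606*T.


a = 331.3 + 0.606*(30) = 349.48 m/s
M = v/a = 398/349.48 = 1.139

1.139


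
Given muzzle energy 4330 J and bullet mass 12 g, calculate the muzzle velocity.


v = sqrt(2*E/m) = sqrt(2*4330/0.012) = 849.5 m/s

849.5 m/s


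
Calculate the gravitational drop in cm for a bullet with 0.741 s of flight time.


drop = 0.5*g*t^2 = 0.5*9.81*0.741^2 = 2.69324 m ≈ 269.3 cm

269.3 cm


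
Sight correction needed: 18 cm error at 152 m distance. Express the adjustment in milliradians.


1 mrad subtends 1 cm per 10 m of range, so adj = error_cm / (dist_m / 10) = 18 / (152/10) = 1.184 mrad

1.184 mrad


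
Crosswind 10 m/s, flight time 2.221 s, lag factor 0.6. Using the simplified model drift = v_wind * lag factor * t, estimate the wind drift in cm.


drift = v_wind * lag * t = 10 * 0.6 * 2.221 = 13.326 m ≈ 1333 cm

1333 cm


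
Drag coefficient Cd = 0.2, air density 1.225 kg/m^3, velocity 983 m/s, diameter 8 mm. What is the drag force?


A = pi*(d/2)^2 = pi*(8/2000)^2 = 5.02655e-05 m^2
Fd = 0.5*Cd*rho*A*v^2 = 0.5*0.2*1.225*5.02655e-05*983^2 = 5.95 N

5.95 N


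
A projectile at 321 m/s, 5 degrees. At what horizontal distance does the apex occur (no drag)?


R = v0^2*sin(2*theta)/g = 321^2*sin(2*5°)/9.81 = 1823.94 m
apex_dist = R/2 = 1823.94/2 = 912 m

912 m


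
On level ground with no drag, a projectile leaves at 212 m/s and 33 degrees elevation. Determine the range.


R = v0^2 * sin(2*theta) / g = 212^2 * sin(2*33°) / 9.81 = 4185 m

4185 m


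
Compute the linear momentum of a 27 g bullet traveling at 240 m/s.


p = m*v = 0.027*240 = 6.48 kg·m/s

6.48 kg·m/s


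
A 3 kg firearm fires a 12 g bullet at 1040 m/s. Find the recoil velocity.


v_recoil = m_p * v_p / m_gun = 0.012 * 1040 / 3 = 4.16 m/s

4.16 m/s


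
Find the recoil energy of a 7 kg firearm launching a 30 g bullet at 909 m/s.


v_r = m_p*v_p/m_gun = 0.03*909/7 = 3.89571 m/s, E_r = 0.5*m_gun*v_r^2 = 0.5*7*3.89571^2 = 53.12 J

53.12 J


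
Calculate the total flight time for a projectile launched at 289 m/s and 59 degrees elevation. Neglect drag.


T = 2*v0*sin(theta)/g = 2*289*sin(59°)/9.81 = 50.5 s

50.5 s


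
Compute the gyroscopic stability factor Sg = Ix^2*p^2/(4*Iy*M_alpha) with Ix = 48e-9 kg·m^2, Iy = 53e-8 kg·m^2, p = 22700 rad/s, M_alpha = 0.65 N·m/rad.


Sg = Ix^2 * p^2 / (4 * Iy * M_alpha) = (48e-9)^2 * 22700^2 / (4 * 53e-8 * 0.65) = 0.8616

0.8616


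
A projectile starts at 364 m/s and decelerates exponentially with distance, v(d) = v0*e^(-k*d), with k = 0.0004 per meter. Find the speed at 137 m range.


v = v0*exp(-k*d) = 364*exp(-0.0004*137) = 344.6 m/s

344.6 m/s


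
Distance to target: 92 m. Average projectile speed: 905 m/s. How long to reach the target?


t = d/v = 92/905 = 0.1017 s

0.1017 s


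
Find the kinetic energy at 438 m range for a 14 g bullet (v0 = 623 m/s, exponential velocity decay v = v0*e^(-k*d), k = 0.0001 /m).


v = v0*exp(-k*d) = 623*exp(-0.0001*438) = 596.302 m/s
E = 0.5*m*v^2 = 0.5*0.014*596.302^2 = 2489 J

2489 J


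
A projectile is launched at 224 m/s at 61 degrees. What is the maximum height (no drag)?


H = (v0*sin(theta))^2 / (2g) = (224*sin(61°))^2 / (2*9.81) = 1956 m

1956 m


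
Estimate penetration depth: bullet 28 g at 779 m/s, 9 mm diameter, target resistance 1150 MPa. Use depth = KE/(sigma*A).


A = pi*(d/2)^2 = pi*(9/2)^2 = 63.6173 mm^2
E = 0.5*m*v^2 = 0.5*0.028*779^2 = 8495.77 J
depth = E/(sigma*A) = 8495.77 J / (1150 MPa * 63.6173 mm^2) = 8495.77/(1150 * 63.6173) m = 0.116126 m ≈ 116.1 mm

116.1 mm


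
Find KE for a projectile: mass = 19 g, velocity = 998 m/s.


E = 0.5*m*v^2 = 0.5*0.019*998^2 = 9462 J

9462 J


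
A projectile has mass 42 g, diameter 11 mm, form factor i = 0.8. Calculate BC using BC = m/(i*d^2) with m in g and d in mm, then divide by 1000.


BC = m/(i*d^2*1000) = 42/(0.8 * 11^2 * 1000) = 0.0004339

0.0004339


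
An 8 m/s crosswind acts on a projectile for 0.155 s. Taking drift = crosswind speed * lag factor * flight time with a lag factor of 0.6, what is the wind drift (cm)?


drift = v_wind * lag * t = 8 * 0.6 * 0.155 = 0.744 m ≈ 74.4 cm

74.4 cm


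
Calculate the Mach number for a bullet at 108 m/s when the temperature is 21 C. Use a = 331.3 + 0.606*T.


a = 331.3 + 0.606*(21) = 344.026 m/s
M = v/a = 108/344.026 = 0.3139

0.3139


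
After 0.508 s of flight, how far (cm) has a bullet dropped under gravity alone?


drop = 0.5*g*t^2 = 0.5*9.81*0.508^2 = 1.2658 m ≈ 126.6 cm

126.6 cm


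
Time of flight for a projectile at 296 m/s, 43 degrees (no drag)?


T = 2*v0*sin(theta)/g = 2*296*sin(43°)/9.81 = 41.16 s

41.16 s


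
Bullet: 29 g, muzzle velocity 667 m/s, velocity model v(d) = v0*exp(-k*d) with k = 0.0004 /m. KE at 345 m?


v = v0*exp(-k*d) = 667*exp(-0.0004*345) = 581.023 m/s
E = 0.5*m*v^2 = 0.5*0.029*581.023^2 = 4895 J

4895 J


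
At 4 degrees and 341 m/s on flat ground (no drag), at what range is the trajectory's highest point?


R = v0^2*sin(2*theta)/g = 341^2*sin(2*4°)/9.81 = 1649.66 m
apex_dist = R/2 = 1649.66/2 = 824.8 m

824.8 m


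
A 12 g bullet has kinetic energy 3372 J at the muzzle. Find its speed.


v = sqrt(2*E/m) = sqrt(2*3372/0.012) = 749.7 m/s

749.7 m/s


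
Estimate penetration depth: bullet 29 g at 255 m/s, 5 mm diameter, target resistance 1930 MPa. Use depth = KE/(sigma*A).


A = pi*(d/2)^2 = pi*(5/2)^2 = 19.635 mm^2
E = 0.5*m*v^2 = 0.5*0.029*255^2 = 942.863 J
depth = E/(sigma*A) = 942.863 J / (1930 MPa * 19.635 mm^2) = 942.863/(1930 * 19.635) m = 0.0248806 m ≈ 24.88 mm

24.88 mm


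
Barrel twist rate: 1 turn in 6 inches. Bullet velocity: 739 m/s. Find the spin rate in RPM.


twist_m = 6*0.0254 = 0.1524 m
spin = v/twist = 739/0.1524 = 4849.081 rev/s
RPM = spin*60 = 4849.081*60 ≈ 290945 RPM

290945 RPM


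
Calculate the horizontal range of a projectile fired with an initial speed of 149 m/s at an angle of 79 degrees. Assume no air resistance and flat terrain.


R = v0^2 * sin(2*theta) / g = 149^2 * sin(2*79°) / 9.81 = 847.8 m

847.8 m


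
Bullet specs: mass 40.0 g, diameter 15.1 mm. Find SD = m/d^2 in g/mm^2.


SD = m/d^2 = 40.0/15.1^2 = 0.1754 g/mm^2

0.1754 g/mm^2


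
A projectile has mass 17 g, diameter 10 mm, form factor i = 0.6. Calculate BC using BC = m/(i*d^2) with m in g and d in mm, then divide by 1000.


BC = m/(i*d^2*1000) = 17/(0.6 * 10^2 * 1000) = 0.0002833

0.0002833


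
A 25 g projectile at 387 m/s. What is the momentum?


p = m*v = 0.025*387 = 9.675 kg·m/s

9.675 kg·m/s


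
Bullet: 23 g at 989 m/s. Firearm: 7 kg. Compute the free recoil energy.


v_r = m_p*v_p/m_gun = 0.023*989/7 = 3.24957 m/s, E_r = 0.5*m_gun*v_r^2 = 0.5*7*3.24957^2 = 36.96 J

36.96 J


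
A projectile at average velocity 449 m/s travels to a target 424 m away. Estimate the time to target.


t = d/v = 424/449 = 0.9443 s

0.9443 s


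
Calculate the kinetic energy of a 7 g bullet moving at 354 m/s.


E = 0.5*m*v^2 = 0.5*0.007*354^2 = 438.6 J

438.6 J


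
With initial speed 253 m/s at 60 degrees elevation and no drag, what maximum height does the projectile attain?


H = (v0*sin(theta))^2 / (2g) = (253*sin(60°))^2 / (2*9.81) = 2447 m

2447 m


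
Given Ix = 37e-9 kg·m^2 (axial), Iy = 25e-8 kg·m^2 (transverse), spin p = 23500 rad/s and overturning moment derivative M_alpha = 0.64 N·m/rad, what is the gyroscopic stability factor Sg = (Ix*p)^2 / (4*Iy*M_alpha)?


Sg = Ix^2 * p^2 / (4 * Iy * M_alpha) = (37e-9)^2 * 23500^2 / (4 * 25e-8 * 0.64) = 1.181

1.181


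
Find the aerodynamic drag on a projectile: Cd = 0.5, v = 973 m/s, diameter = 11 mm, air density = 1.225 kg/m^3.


A = pi*(d/2)^2 = pi*(11/2000)^2 = 9.50332e-05 m^2
Fd = 0.5*Cd*rho*A*v^2 = 0.5*0.5*1.225*9.50332e-05*973^2 = 27.55 N

27.55 N


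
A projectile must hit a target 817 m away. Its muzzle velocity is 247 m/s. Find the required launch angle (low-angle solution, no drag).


sin(2*theta) = R*g/v0^2 = 817*9.81/247^2 = 0.13137, theta = arcsin(0.13137)/2 = 3.774°

3.774 degrees


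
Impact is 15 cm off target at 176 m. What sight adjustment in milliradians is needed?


1 mrad subtends 1 cm per 10 m of range, so adj = error_cm / (dist_m / 10) = 15 / (176/10) = 0.8523 mrad

0.8523 mrad


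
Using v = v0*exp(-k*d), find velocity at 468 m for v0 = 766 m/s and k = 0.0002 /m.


v = v0*exp(-k*d) = 766*exp(-0.0002*468) = 697.6 m/s

697.6 m/s


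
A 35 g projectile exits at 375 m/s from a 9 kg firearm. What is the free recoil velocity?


v_recoil = m_p * v_p / m_gun = 0.035 * 375 / 9 = 1.458 m/s

1.458 m/s


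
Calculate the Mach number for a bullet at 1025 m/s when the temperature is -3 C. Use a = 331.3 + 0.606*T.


a = 331.3 + 0.606*(-3) = 329.482 m/s
M = v/a = 1025/329.482 = 3.111

3.111


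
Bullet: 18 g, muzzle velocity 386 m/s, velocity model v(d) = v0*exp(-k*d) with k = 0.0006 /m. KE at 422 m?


v = v0*exp(-k*d) = 386*exp(-0.0006*422) = 299.657 m/s
E = 0.5*m*v^2 = 0.5*0.018*299.657^2 = 808.1 J

808.1 J


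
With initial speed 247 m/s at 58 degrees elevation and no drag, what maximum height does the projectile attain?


H = (v0*sin(theta))^2 / (2g) = (247*sin(58°))^2 / (2*9.81) = 2236 m

2236 m


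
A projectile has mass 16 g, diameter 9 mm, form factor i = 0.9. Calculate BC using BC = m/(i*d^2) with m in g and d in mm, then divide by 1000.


BC = m/(i*d^2*1000) = 16/(0.9 * 9^2 * 1000) = 0.0002195

0.0002195


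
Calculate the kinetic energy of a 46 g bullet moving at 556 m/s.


E = 0.5*m*v^2 = 0.5*0.046*556^2 = 7110 J

7110 J


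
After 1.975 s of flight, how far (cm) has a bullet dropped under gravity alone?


drop = 0.5*g*t^2 = 0.5*9.81*1.975^2 = 19.1326 m ≈ 1913 cm

1913 cm


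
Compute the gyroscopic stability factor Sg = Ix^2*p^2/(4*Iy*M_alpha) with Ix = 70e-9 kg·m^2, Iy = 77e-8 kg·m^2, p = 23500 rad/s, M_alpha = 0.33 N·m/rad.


Sg = Ix^2 * p^2 / (4 * Iy * M_alpha) = (70e-9)^2 * 23500^2 / (4 * 77e-8 * 0.33) = 2.662

2.662


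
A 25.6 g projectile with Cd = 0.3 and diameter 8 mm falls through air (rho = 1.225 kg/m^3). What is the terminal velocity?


A = pi*(d/2)^2 = pi*(8/2000)^2 = 5.02655e-05 m^2
vt = sqrt(2mg/(Cd*rho*A)) = sqrt(2*0.0256*9.81/(0.3 * 1.225 * 5.02655e-05)) = 164.9 m/s

164.9 m/s


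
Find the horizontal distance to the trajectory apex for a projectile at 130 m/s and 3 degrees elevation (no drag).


R = v0^2*sin(2*theta)/g = 130^2*sin(2*3°)/9.81 = 180.075 m
apex_dist = R/2 = 180.075/2 = 90.04 m

90.04 m


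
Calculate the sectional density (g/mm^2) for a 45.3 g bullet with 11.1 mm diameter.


SD = m/d^2 = 45.3/11.1^2 = 0.3677 g/mm^2

0.3677 g/mm^2


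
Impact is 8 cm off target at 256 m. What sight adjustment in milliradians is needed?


1 mrad subtends 1 cm per 10 m of range, so adj = error_cm / (dist_m / 10) = 8 / (256/10) = 0.3125 mrad

0.3125 mrad


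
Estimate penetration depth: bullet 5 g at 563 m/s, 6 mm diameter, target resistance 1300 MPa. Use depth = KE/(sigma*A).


A = pi*(d/2)^2 = pi*(6/2)^2 = 28.2743 mm^2
E = 0.5*m*v^2 = 0.5*0.005*563^2 = 792.423 J
depth = E/(sigma*A) = 792.423 J / (1300 MPa * 28.2743 mm^2) = 792.423/(1300 * 28.2743) m = 0.0215586 m ≈ 21.56 mm

21.56 mm


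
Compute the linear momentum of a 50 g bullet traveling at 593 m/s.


p = m*v = 0.05*593 = 29.65 kg·m/s

29.65 kg·m/s


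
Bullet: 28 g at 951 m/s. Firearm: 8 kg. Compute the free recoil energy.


v_r = m_p*v_p/m_gun = 0.028*951/8 = 3.3285 m/s, E_r = 0.5*m_gun*v_r^2 = 0.5*8*3.3285^2 = 44.32 J

44.32 J


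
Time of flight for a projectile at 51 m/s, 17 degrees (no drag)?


T = 2*v0*sin(theta)/g = 2*51*sin(17°)/9.81 = 3.04 s

3.04 s


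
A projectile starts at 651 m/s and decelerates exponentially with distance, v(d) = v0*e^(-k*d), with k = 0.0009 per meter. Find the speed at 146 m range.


v = v0*exp(-k*d) = 651*exp(-0.0009*146) = 570.8 m/s

570.8 m/s


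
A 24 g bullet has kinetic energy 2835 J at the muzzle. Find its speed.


v = sqrt(2*E/m) = sqrt(2*2835/0.024) = 486.1 m/s

486.1 m/s


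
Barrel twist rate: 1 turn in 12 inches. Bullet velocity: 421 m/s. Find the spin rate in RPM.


twist_m = 12*0.0254 = 0.3048 m
spin = v/twist = 421/0.3048 = 1381.234 rev/s
RPM = spin*60 = 1381.234*60 ≈ 82874 RPM

82874 RPM


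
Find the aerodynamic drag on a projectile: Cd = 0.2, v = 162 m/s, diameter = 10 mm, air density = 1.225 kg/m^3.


A = pi*(d/2)^2 = pi*(10/2000)^2 = 7.85398e-05 m^2
Fd = 0.5*Cd*rho*A*v^2 = 0.5*0.2*1.225*7.85398e-05*162^2 = 0.2525 N

0.2525 N


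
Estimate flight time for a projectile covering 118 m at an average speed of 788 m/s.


t = d/v = 118/788 = 0.1497 s

0.1497 s


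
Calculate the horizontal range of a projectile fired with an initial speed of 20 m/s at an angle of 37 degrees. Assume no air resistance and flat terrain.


R = v0^2 * sin(2*theta) / g = 20^2 * sin(2*37°) / 9.81 = 39.2 m

39.2 m


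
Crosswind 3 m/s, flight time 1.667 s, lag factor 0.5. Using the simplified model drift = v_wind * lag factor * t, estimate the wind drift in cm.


drift = v_wind * lag * t = 3 * 0.5 * 1.667 = 2.5005 m ≈ 250.1 cm

250.1 cm


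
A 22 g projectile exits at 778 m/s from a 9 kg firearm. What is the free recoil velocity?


v_recoil = m_p * v_p / m_gun = 0.022 * 778 / 9 = 1.902 m/s

1.902 m/s


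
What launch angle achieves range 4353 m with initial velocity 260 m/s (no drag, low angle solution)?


sin(2*theta) = R*g/v0^2 = 4353*9.81/260^2 = 0.6317, theta = arcsin(0.6317)/2 = 19.59°

19.59 degrees


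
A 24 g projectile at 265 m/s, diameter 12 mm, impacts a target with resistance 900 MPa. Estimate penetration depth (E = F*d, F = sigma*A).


A = pi*(d/2)^2 = pi*(12/2)^2 = 113.097 mm^2
E = 0.5*m*v^2 = 0.5*0.024*265^2 = 842.7 J
depth = E/(sigma*A) = 842.7 J / (900 MPa * 113.097 mm^2) = 842.7/(900 * 113.097) m = 0.008279 m ≈ 8.279 mm

8.279 mm


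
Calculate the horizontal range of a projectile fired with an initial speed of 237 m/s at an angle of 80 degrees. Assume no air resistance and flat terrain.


R = v0^2 * sin(2*theta) / g = 237^2 * sin(2*80°) / 9.81 = 1958 m

1958 m


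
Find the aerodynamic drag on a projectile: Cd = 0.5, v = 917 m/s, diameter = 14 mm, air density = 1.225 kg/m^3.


A = pi*(d/2)^2 = pi*(14/2000)^2 = 1.53938e-04 m^2
Fd = 0.5*Cd*rho*A*v^2 = 0.5*0.5*1.225*1.53938e-04*917^2 = 39.64 N

39.64 N


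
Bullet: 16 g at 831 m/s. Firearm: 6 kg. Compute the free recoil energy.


v_r = m_p*v_p/m_gun = 0.016*831/6 = 2.216 m/s, E_r = 0.5*m_gun*v_r^2 = 0.5*6*2.216^2 = 14.73 J

14.73 J


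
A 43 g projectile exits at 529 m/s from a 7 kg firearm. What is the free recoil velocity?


v_recoil = m_p * v_p / m_gun = 0.043 * 529 / 7 = 3.25 m/s

3.25 m/s


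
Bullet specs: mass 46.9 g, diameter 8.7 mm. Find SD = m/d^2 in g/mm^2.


SD = m/d^2 = 46.9/8.7^2 = 0.6196 g/mm^2

0.6196 g/mm^2


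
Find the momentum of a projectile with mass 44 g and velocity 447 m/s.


p = m*v = 0.044*447 = 19.67 kg·m/s

19.67 kg·m/s


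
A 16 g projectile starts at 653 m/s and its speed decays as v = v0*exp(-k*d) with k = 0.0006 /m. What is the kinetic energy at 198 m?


v = v0*exp(-k*d) = 653*exp(-0.0006*198) = 579.854 m/s
E = 0.5*m*v^2 = 0.5*0.016*579.854^2 = 2690 J

2690 J


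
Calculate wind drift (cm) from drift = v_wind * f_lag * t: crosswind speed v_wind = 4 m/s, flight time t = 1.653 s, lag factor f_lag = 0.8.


drift = v_wind * lag * t = 4 * 0.8 * 1.653 = 5.2896 m ≈ 529 cm

529 cm


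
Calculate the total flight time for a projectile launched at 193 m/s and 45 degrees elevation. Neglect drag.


T = 2*v0*sin(theta)/g = 2*193*sin(45°)/9.81 = 27.82 s

27.82 s


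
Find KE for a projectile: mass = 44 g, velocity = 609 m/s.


E = 0.5*m*v^2 = 0.5*0.044*609^2 = 8159 J

8159 J


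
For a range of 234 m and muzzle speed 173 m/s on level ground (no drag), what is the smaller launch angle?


sin(2*theta) = R*g/v0^2 = 234*9.81/173^2 = 0.0766995, theta = arcsin(0.0766995)/2 = 2.199°

2.199 degrees


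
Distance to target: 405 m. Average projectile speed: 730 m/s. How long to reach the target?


t = d/v = 405/730 = 0.5548 s

0.5548 s


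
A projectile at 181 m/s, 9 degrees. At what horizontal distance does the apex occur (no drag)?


R = v0^2*sin(2*theta)/g = 181^2*sin(2*9°)/9.81 = 1031.98 m
apex_dist = R/2 = 1031.98/2 = 516 m

516 m


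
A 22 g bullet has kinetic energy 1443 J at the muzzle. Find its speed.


v = sqrt(2*E/m) = sqrt(2*1443/0.022) = 362.2 m/s

362.2 m/s


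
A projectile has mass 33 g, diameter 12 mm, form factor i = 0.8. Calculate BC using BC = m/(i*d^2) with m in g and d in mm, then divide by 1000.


BC = m/(i*d^2*1000) = 33/(0.8 * 12^2 * 1000) = 0.0002865

0.0002865


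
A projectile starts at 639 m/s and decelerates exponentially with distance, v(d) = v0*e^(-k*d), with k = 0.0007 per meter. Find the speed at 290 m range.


v = v0*exp(-k*d) = 639*exp(-0.0007*290) = 521.6 m/s

521.6 m/s


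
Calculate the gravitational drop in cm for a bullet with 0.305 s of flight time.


drop = 0.5*g*t^2 = 0.5*9.81*0.305^2 = 0.456288 m ≈ 45.63 cm

45.63 cm


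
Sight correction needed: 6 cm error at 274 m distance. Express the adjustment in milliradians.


1 mrad subtends 1 cm per 10 m of range, so adj = error_cm / (dist_m / 10) = 6 / (274/10) = 0.219 mrad

0.219 mrad


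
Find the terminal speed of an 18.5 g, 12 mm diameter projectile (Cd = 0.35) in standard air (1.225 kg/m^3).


A = pi*(d/2)^2 = pi*(12/2000)^2 = 1.13097e-04 m^2
vt = sqrt(2mg/(Cd*rho*A)) = sqrt(2*0.0185*9.81/(0.35 * 1.225 * 1.13097e-04)) = 86.52 m/s

86.52 m/s


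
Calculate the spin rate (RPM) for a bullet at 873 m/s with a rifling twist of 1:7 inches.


twist_m = 7*0.0254 = 0.1778 m
spin = v/twist = 873/0.1778 = 4910.011 rev/s
RPM = spin*60 = 4910.011*60 ≈ 294601 RPM

294601 RPM


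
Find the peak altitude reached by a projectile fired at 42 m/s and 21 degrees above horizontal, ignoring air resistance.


H = (v0*sin(theta))^2 / (2g) = (42*sin(21°))^2 / (2*9.81) = 11.55 m

11.55 m


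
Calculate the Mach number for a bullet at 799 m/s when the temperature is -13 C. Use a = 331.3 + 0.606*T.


a = 331.3 + 0.606*(-13) = 323.422 m/s
M = v/a = 799/323.422 = 2.47

2.47


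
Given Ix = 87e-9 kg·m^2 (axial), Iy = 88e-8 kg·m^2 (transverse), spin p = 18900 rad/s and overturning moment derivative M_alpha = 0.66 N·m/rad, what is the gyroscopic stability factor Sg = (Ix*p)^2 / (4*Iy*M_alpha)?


Sg = Ix^2 * p^2 / (4 * Iy * M_alpha) = (87e-9)^2 * 18900^2 / (4 * 88e-8 * 0.66) = 1.164

1.164


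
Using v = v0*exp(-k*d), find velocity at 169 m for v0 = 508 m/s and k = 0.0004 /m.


v = v0*exp(-k*d) = 508*exp(-0.0004*169) = 474.8 m/s

474.8 m/s


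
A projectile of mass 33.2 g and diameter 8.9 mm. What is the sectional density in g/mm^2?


SD = m/d^2 = 33.2/8.9^2 = 0.4191 g/mm^2

0.4191 g/mm^2


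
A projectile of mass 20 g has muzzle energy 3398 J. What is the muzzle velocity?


v = sqrt(2*E/m) = sqrt(2*3398/0.02) = 582.9 m/s

582.9 m/s


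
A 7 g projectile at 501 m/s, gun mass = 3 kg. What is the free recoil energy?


v_r = m_p*v_p/m_gun = 0.007*501/3 = 1.169 m/s, E_r = 0.5*m_gun*v_r^2 = 0.5*3*1.169^2 = 2.05 J

2.05 J


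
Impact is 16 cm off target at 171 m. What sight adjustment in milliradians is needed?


1 mrad subtends 1 cm per 10 m of range, so adj = error_cm / (dist_m / 10) = 16 / (171/10) = 0.9357 mrad

0.9357 mrad


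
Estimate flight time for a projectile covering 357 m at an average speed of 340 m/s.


t = d/v = 357/340 = 1.05 s

1.05 s


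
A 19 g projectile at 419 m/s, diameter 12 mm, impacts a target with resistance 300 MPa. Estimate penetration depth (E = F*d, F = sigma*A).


A = pi*(d/2)^2 = pi*(12/2)^2 = 113.097 mm^2
E = 0.5*m*v^2 = 0.5*0.019*419^2 = 1667.83 J
depth = E/(sigma*A) = 1667.83 J / (300 MPa * 113.097 mm^2) = 1667.83/(300 * 113.097) m = 0.0491562 m ≈ 49.16 mm

49.16 mm


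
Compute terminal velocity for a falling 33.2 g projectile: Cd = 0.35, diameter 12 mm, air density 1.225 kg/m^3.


A = pi*(d/2)^2 = pi*(12/2000)^2 = 1.13097e-04 m^2
vt = sqrt(2mg/(Cd*rho*A)) = sqrt(2*0.0332*9.81/(0.35 * 1.225 * 1.13097e-04)) = 115.9 m/s

115.9 m/s


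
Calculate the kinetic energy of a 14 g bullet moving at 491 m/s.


E = 0.5*m*v^2 = 0.5*0.014*491^2 = 1688 J

1688 J


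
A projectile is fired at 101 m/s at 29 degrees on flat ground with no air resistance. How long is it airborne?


T = 2*v0*sin(theta)/g = 2*101*sin(29°)/9.81 = 9.983 s

9.983 s


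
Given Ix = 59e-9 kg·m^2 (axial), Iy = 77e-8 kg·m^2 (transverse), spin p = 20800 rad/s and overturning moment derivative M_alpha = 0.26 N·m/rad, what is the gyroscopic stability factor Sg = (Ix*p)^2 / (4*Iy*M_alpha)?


Sg = Ix^2 * p^2 / (4 * Iy * M_alpha) = (59e-9)^2 * 20800^2 / (4 * 77e-8 * 0.26) = 1.881

1.881


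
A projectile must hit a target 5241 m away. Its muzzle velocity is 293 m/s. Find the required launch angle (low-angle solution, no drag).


sin(2*theta) = R*g/v0^2 = 5241*9.81/293^2 = 0.598891, theta = arcsin(0.598891)/2 = 18.4°

18.4 degrees


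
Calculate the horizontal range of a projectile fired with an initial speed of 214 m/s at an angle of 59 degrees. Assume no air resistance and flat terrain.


R = v0^2 * sin(2*theta) / g = 214^2 * sin(2*59°) / 9.81 = 4122 m

4122 m


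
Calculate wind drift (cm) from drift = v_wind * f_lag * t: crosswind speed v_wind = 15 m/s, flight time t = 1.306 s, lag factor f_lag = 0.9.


drift = v_wind * lag * t = 15 * 0.9 * 1.306 = 17.631 m ≈ 1763 cm

1763 cm


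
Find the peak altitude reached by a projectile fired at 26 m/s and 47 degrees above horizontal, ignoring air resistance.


H = (v0*sin(theta))^2 / (2g) = (26*sin(47°))^2 / (2*9.81) = 18.43 m

18.43 m


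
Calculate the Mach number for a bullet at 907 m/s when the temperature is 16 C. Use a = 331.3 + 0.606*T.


a = 331.3 + 0.606*(16) = 340.996 m/s
M = v/a = 907/340.996 = 2.66

2.66


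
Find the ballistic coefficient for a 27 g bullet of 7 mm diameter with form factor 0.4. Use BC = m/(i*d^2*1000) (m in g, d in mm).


BC = m/(i*d^2*1000) = 27/(0.4 * 7^2 * 1000) = 0.001378

0.001378


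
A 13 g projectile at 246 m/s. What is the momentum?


p = m*v = 0.013*246 = 3.198 kg·m/s

3.198 kg·m/s


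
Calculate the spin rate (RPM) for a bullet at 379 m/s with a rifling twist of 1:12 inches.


twist_m = 12*0.0254 = 0.3048 m
spin = v/twist = 379/0.3048 = 1243.438 rev/s
RPM = spin*60 = 1243.438*60 ≈ 74606 RPM

74606 RPM


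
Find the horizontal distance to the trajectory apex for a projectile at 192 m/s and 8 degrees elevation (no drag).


R = v0^2*sin(2*theta)/g = 192^2*sin(2*8°)/9.81 = 1035.79 m
apex_dist = R/2 = 1035.79/2 = 517.9 m

517.9 m


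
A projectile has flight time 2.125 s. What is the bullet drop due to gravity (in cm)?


drop = 0.5*g*t^2 = 0.5*9.81*2.125^2 = 22.1491 m ≈ 2215 cm

2215 cm


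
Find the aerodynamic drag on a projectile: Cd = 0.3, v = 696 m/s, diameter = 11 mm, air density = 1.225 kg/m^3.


A = pi*(d/2)^2 = pi*(11/2000)^2 = 9.50332e-05 m^2
Fd = 0.5*Cd*rho*A*v^2 = 0.5*0.3*1.225*9.50332e-05*696^2 = 8.459 N

8.459 N


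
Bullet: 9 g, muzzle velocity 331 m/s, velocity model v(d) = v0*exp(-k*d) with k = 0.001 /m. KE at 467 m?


v = v0*exp(-k*d) = 331*exp(-0.001*467) = 207.497 m/s
E = 0.5*m*v^2 = 0.5*0.009*207.497^2 = 193.7 J

193.7 J


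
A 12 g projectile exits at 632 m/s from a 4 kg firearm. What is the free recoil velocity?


v_recoil = m_p * v_p / m_gun = 0.012 * 632 / 4 = 1.896 m/s

1.896 m/s


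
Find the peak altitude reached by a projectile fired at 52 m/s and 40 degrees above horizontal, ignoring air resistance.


H = (v0*sin(theta))^2 / (2g) = (52*sin(40°))^2 / (2*9.81) = 56.94 m

56.94 m


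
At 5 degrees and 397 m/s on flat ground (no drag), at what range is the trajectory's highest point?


R = v0^2*sin(2*theta)/g = 397^2*sin(2*5°)/9.81 = 2789.86 m
apex_dist = R/2 = 2789.86/2 = 1395 m

1395 m


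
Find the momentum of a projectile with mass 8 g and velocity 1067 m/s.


p = m*v = 0.008*1067 = 8.536 kg·m/s

8.536 kg·m/s


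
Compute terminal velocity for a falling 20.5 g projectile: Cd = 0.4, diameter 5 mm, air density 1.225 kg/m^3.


A = pi*(d/2)^2 = pi*(5/2000)^2 = 1.96350e-05 m^2
vt = sqrt(2mg/(Cd*rho*A)) = sqrt(2*0.0205*9.81/(0.4 * 1.225 * 1.96350e-05)) = 204.5 m/s

204.5 m/s


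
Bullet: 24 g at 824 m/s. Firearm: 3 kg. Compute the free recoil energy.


v_r = m_p*v_p/m_gun = 0.024*824/3 = 6.592 m/s, E_r = 0.5*m_gun*v_r^2 = 0.5*3*6.592^2 = 65.18 J

65.18 J


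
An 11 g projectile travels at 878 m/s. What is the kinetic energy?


E = 0.5*m*v^2 = 0.5*0.011*878^2 = 4240 J

4240 J


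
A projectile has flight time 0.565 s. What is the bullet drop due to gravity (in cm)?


drop = 0.5*g*t^2 = 0.5*9.81*0.565^2 = 1.5658 m ≈ 156.6 cm

156.6 cm


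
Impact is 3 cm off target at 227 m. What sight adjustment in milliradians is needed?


1 mrad subtends 1 cm per 10 m of range, so adj = error_cm / (dist_m / 10) = 3 / (227/10) = 0.1322 mrad

0.1322 mrad


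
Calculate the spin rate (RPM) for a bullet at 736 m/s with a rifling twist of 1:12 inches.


twist_m = 12*0.0254 = 0.3048 m
spin = v/twist = 736/0.3048 = 2414.698 rev/s
RPM = spin*60 = 2414.698*60 ≈ 144882 RPM

144882 RPM


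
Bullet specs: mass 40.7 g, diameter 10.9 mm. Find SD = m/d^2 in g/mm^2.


SD = m/d^2 = 40.7/10.9^2 = 0.3426 g/mm^2

0.3426 g/mm^2


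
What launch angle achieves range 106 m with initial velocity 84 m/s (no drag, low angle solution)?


sin(2*theta) = R*g/v0^2 = 106*9.81/84^2 = 0.147372, theta = arcsin(0.147372)/2 = 4.237°

4.237 degrees


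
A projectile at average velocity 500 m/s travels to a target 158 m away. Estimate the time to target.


t = d/v = 158/500 = 0.316 s

0.316 s


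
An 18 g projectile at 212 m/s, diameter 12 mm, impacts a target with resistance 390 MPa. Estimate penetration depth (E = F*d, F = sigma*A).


A = pi*(d/2)^2 = pi*(12/2)^2 = 113.097 mm^2
E = 0.5*m*v^2 = 0.5*0.018*212^2 = 404.496 J
depth = E/(sigma*A) = 404.496 J / (390 MPa * 113.097 mm^2) = 404.496/(390 * 113.097) m = 0.00917059 m ≈ 9.171 mm

9.171 mm


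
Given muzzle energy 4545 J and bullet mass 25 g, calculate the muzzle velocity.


v = sqrt(2*E/m) = sqrt(2*4545/0.025) = 603 m/s

603 m/s


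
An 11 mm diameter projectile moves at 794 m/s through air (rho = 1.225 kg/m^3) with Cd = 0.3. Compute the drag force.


A = pi*(d/2)^2 = pi*(11/2000)^2 = 9.50332e-05 m^2
Fd = 0.5*Cd*rho*A*v^2 = 0.5*0.3*1.225*9.50332e-05*794^2 = 11.01 N

11.01 N


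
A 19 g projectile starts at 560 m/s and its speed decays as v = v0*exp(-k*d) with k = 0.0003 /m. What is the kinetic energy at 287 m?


v = v0*exp(-k*d) = 560*exp(-0.0003*287) = 513.801 m/s
E = 0.5*m*v^2 = 0.5*0.019*513.801^2 = 2508 J

2508 J


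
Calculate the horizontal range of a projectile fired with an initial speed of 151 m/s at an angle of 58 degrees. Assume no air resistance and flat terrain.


R = v0^2 * sin(2*theta) / g = 151^2 * sin(2*58°) / 9.81 = 2089 m

2089 m


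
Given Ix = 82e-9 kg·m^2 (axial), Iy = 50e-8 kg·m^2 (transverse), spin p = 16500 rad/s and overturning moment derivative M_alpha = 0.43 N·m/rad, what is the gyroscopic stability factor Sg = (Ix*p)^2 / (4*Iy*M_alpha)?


Sg = Ix^2 * p^2 / (4 * Iy * M_alpha) = (82e-9)^2 * 16500^2 / (4 * 50e-8 * 0.43) = 2.129

2.129


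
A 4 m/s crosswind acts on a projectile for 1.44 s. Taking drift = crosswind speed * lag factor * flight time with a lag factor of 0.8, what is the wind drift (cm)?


drift = v_wind * lag * t = 4 * 0.8 * 1.44 = 4.608 m ≈ 460.8 cm

460.8 cm


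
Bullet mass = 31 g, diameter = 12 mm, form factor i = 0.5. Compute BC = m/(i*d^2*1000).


BC = m/(i*d^2*1000) = 31/(0.5 * 12^2 * 1000) = 0.0004306

0.0004306


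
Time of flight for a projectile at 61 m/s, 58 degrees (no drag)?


T = 2*v0*sin(theta)/g = 2*61*sin(58°)/9.81 = 10.55 s

10.55 s


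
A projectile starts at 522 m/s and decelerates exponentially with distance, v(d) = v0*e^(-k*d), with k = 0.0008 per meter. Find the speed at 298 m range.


v = v0*exp(-k*d) = 522*exp(-0.0008*298) = 411.3 m/s

411.3 m/s


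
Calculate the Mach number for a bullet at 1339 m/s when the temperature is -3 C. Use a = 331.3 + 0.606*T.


a = 331.3 + 0.606*(-3) = 329.482 m/s
M = v/a = 1339/329.482 = 4.064

4.064


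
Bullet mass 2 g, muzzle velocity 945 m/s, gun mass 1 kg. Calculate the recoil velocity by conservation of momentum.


v_recoil = m_p * v_p / m_gun = 0.002 * 945 / 1 = 1.89 m/s

1.89 m/s


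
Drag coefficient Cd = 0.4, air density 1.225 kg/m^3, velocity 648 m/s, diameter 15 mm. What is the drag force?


A = pi*(d/2)^2 = pi*(15/2000)^2 = 1.76715e-04 m^2
Fd = 0.5*Cd*rho*A*v^2 = 0.5*0.4*1.225*1.76715e-04*648^2 = 18.18 N

18.18 N


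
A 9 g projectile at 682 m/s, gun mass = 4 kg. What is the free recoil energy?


v_r = m_p*v_p/m_gun = 0.009*682/4 = 1.5345 m/s, E_r = 0.5*m_gun*v_r^2 = 0.5*4*1.5345^2 = 4.709 J

4.709 J


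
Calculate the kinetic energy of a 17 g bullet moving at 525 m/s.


E = 0.5*m*v^2 = 0.5*0.017*525^2 = 2343 J

2343 J


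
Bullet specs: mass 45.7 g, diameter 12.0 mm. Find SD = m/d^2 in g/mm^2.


SD = m/d^2 = 45.7/12.0^2 = 0.3174 g/mm^2

0.3174 g/mm^2


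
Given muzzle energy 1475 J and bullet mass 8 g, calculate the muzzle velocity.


v = sqrt(2*E/m) = sqrt(2*1475/0.008) = 607.2 m/s

607.2 m/s


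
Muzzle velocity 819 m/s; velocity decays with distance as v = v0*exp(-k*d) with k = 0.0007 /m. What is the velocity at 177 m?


v = v0*exp(-k*d) = 819*exp(-0.0007*177) = 723.6 m/s

723.6 m/s


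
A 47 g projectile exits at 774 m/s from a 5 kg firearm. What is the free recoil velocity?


v_recoil = m_p * v_p / m_gun = 0.047 * 774 / 5 = 7.276 m/s

7.276 m/s


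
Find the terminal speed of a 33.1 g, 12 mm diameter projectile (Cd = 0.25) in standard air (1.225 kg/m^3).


A = pi*(d/2)^2 = pi*(12/2000)^2 = 1.13097e-04 m^2
vt = sqrt(2mg/(Cd*rho*A)) = sqrt(2*0.0331*9.81/(0.25 * 1.225 * 1.13097e-04)) = 136.9 m/s

136.9 m/s


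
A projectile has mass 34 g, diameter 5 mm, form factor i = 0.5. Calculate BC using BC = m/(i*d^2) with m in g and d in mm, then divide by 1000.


BC = m/(i*d^2*1000) = 34/(0.5 * 5^2 * 1000) = 0.00272

0.00272


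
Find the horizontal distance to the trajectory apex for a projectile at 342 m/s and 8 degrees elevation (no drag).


R = v0^2*sin(2*theta)/g = 342^2*sin(2*8°)/9.81 = 3286.41 m
apex_dist = R/2 = 3286.41/2 = 1643 m

1643 m


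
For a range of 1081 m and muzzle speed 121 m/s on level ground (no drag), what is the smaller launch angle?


sin(2*theta) = R*g/v0^2 = 1081*9.81/121^2 = 0.724309, theta = arcsin(0.724309)/2 = 23.21°

23.21 degrees


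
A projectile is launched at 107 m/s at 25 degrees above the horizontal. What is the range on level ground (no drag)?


R = v0^2 * sin(2*theta) / g = 107^2 * sin(2*25°) / 9.81 = 894 m

894 m


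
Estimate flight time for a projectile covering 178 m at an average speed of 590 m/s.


t = d/v = 178/590 = 0.3017 s

0.3017 s


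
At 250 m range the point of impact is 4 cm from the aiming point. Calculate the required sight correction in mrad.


1 mrad subtends 1 cm per 10 m of range, so adj = error_cm / (dist_m / 10) = 4 / (250/10) = 0.16 mrad

0.16 mrad


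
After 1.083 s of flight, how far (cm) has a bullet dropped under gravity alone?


drop = 0.5*g*t^2 = 0.5*9.81*1.083^2 = 5.75302 m ≈ 575.3 cm

575.3 cm


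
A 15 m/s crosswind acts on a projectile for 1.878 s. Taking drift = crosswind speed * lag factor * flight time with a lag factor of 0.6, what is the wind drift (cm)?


drift = v_wind * lag * t = 15 * 0.6 * 1.878 = 16.902 m ≈ 1690 cm

1690 cm


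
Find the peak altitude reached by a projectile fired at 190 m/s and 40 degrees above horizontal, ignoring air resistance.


H = (v0*sin(theta))^2 / (2g) = (190*sin(40°))^2 / (2*9.81) = 760.2 m

760.2 m


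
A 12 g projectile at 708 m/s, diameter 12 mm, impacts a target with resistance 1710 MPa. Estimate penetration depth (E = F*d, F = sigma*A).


A = pi*(d/2)^2 = pi*(12/2)^2 = 113.097 mm^2
E = 0.5*m*v^2 = 0.5*0.012*708^2 = 3007.58 J
depth = E/(sigma*A) = 3007.58 J / (1710 MPa * 113.097 mm^2) = 3007.58/(1710 * 113.097) m = 0.0155514 m ≈ 15.55 mm

15.55 mm


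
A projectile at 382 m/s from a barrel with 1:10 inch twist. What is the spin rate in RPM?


twist_m = 10*0.0254 = 0.254 m
spin = v/twist = 382/0.254 = 1503.937 rev/s
RPM = spin*60 = 1503.937*60 ≈ 90236 RPM

90236 RPM


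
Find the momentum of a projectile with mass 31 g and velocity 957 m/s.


p = m*v = 0.031*957 = 29.67 kg·m/s

29.67 kg·m/s


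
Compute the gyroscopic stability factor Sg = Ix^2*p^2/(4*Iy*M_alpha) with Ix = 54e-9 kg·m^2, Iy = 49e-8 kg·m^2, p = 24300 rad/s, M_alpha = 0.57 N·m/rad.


Sg = Ix^2 * p^2 / (4 * Iy * M_alpha) = (54e-9)^2 * 24300^2 / (4 * 49e-8 * 0.57) = 1.541

1.541


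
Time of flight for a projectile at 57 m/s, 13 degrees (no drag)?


T = 2*v0*sin(theta)/g = 2*57*sin(13°)/9.81 = 2.614 s

2.614 s


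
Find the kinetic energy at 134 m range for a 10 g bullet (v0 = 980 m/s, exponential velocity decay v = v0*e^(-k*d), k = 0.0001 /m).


v = v0*exp(-k*d) = 980*exp(-0.0001*134) = 966.956 m/s
E = 0.5*m*v^2 = 0.5*0.01*966.956^2 = 4675 J

4675 J


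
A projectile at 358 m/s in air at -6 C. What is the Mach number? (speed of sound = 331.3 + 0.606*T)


a = 331.3 + 0.606*(-6) = 327.664 m/s
M = v/a = 358/327.664 = 1.093

1.093
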